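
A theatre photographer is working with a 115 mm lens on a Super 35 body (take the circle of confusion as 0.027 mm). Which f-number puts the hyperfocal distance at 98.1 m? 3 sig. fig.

Rearrange H = f²/(N·c) + f for N: N = f² / ((H − f)·c).
N = 115² / ((98100 − 115) × 0.027) = 13225 / 2646 ≈ 5.

f/5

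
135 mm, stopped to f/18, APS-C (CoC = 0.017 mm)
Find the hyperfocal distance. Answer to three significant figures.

59.7 m

Hyperfocal distance H = f²/(N·c) + f = 135²/(18 × 0.017) + 135 = 18225/0.306 + 135 ≈ 59693.8 mm ≈ 59.7 m.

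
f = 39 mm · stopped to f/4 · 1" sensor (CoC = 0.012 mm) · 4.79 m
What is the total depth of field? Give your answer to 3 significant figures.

1.47 m

Hyperfocal distance H = f²/(N·c) + f = 39²/(4 × 0.012) + 39 = 1521/0.048 + 39 ≈ 31726.5 mm ≈ 31.73 m.
Near limit Dn = s·(H − f)/(H + s − 2f) = 4790 × (31726.5 − 39) / (31726.5 + 4790 − 2 × 39) = 4790 × 31687.5 / 36438.5 ≈ 4165.5 mm.
Far limit Df = s·(H − f)/(H − s) = 4790 × (31726.5 − 39) / (31726.5 − 4790) = 4790 × 31687.5 / 26936.5 ≈ 5634.8 mm.
Depth of field = Df − Dn = 5634.8 − 4165.5 ≈ 1469.3 mm ≈ 1.47 m.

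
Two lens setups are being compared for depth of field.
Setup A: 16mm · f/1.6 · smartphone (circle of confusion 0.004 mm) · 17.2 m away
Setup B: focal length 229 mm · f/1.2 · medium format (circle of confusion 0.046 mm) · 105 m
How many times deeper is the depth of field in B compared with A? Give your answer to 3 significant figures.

1.29

Setup A: H = 16²/(1.6×0.004) + 16 ≈ 40016.0 mm; DoF = Df − Dn = 30154 − 12031 ≈ 18123 mm.
Setup B: H = 229²/(1.2×0.046) + 229 ≈ 950247.1 mm; DoF = Df − Dn = 118015 − 94570 ≈ 23445 mm.
Ratio = 23445 / 18123 ≈ 1.29.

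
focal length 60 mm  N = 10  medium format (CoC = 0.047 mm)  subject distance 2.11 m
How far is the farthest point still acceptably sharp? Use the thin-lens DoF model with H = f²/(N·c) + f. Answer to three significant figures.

2.88 m

Hyperfocal distance H = f²/(N·c) + f = 60²/(10 × 0.047) + 60 = 3600/0.47 + 60 ≈ 7719.6 mm ≈ 7.720 m.
Far limit Df = s·(H − f)/(H − s) = 2110 × (7719.6 − 60) / (7719.6 − 2110) = 2110 × 7659.6 / 5609.6 ≈ 2881.1 mm ≈ 2.88 m.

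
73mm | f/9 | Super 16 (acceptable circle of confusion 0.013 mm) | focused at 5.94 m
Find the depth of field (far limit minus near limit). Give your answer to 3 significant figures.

Hyperfocal distance H = f²/(N·c) + f = 73²/(9 × 0.013) + 73 = 5329/0.117 + 73 ≈ 45620.0 mm ≈ 45.62 m.
Near limit Dn = s·(H − f)/(H + s − 2f) = 5940 × (45620.0 − 73) / (45620.0 + 5940 − 2 × 73) = 5940 × 45547.0 / 51414.0 ≈ 5262.2 mm.
Far limit Df = s·(H − f)/(H − s) = 5940 × (45620.0 − 73) / (45620.0 − 5940) = 5940 × 45547.0 / 39680.0 ≈ 6818.3 mm.
Depth of field = Df − Dn = 6818.3 − 5262.2 ≈ 1556.1 mm ≈ 1.56 m.

1.56 m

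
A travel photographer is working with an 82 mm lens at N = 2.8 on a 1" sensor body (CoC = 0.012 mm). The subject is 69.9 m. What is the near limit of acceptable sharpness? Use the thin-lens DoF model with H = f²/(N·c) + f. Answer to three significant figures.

Hyperfocal distance H = f²/(N·c) + f = 82²/(2.8 × 0.012) + 82 = 6724/0.0336 + 82 ≈ 200201.0 mm ≈ 200.2 m.
Near limit Dn = s·(H − f)/(H + s − 2f) = 69900 × (200201.0 − 82) / (200201.0 + 69900 − 2 × 82) = 69900 × 200119.0 / 269937.0 ≈ 51821 mm ≈ 51.8 m.

51.8 m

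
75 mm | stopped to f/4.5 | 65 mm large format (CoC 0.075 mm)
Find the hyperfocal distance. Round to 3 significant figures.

Hyperfocal distance H = f²/(N·c) + f = 75²/(4.5 × 0.075) + 75 = 5625/0.3375 + 75 ≈ 16741.7 mm ≈ 16.7 m.

16.7 m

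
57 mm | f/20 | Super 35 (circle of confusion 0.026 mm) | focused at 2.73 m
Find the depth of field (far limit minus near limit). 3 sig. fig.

Hyperfocal distance H = f²/(N·c) + f = 57²/(20 × 0.026) + 57 = 3249/0.52 + 57 ≈ 6305.1 mm ≈ 6.305 m.
Near limit Dn = s·(H − f)/(H + s − 2f) = 2730 × (6305.1 − 57) / (6305.1 + 2730 − 2 × 57) = 2730 × 6248.1 / 8921.1 ≈ 1912.0 mm.
Far limit Df = s·(H − f)/(H − s) = 2730 × (6305.1 − 57) / (6305.1 − 2730) = 2730 × 6248.1 / 3575.1 ≈ 4771.2 mm.
Depth of field = Df − Dn = 4771.2 − 1912.0 ≈ 2859.2 mm ≈ 2.86 m.

2.86 m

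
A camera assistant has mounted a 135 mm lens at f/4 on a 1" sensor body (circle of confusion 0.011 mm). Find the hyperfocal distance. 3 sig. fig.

414 m

Hyperfocal distance H = f²/(N·c) + f = 135²/(4 × 0.011) + 135 = 18225/0.044 + 135 ≈ 414339.5 mm ≈ 414 m.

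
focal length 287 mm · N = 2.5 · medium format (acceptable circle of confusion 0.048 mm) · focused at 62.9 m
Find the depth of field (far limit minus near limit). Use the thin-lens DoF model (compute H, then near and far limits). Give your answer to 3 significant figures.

11.6 m

Hyperfocal distance H = f²/(N·c) + f = 287²/(2.5 × 0.048) + 287 = 82369/0.12 + 287 ≈ 686695.3 mm ≈ 686.7 m.
Near limit Dn = s·(H − f)/(H + s − 2f) = 62900 × (686695.3 − 287) / (686695.3 + 62900 − 2 × 287) = 62900 × 686408.3 / 749021.3 ≈ 57642 mm.
Far limit Df = s·(H − f)/(H − s) = 62900 × (686695.3 − 287) / (686695.3 − 62900) = 62900 × 686408.3 / 623795.3 ≈ 69214 mm.
Depth of field = Df − Dn = 69214 − 57642 ≈ 11572 mm ≈ 11.6 m.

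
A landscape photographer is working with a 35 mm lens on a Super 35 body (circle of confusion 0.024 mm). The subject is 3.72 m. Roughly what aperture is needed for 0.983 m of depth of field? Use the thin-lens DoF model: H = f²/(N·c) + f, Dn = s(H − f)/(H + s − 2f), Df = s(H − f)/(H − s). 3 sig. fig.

Write h = H − f = f²/(N·c). The thin-lens limits are Dn = s·h/(h + (s−f)) and Df = s·h/(h − (s−f)), so DoF = Df − Dn = 2·s·(s−f)·h / (h² − (s−f)²).
That is a quadratic in h: DoF·h² − 2·s·(s−f)·h − DoF·(s−f)² = 0 ⇒ h = (s−f)·(s + √(s² + DoF²)) / DoF = 3685 × (3720 + √(3720² + 983²)) / 983 = 3685 × (3720 + 3847.69) / 983 ≈ 28369 mm.
Then N = f²/(c·h) = 35² / (0.024 × 28369) = 1225 / 680.86 ≈ 1.80.

f/1.80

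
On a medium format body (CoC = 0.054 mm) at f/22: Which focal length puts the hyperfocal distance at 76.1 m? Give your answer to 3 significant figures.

300 mm

From H = f²/(N·c) + f, with f ≪ H: f ≈ √(H·N·c) = √(76100 × 22 × 0.054) = √90407 ≈ 300.7 mm.
Exact: f² + N·c·f − N·c·H = 0 ⇒ f = (−N·c + √((N·c)² + 4·N·c·H))/2 = (−1.188 + √361629)/2 ≈ 300.08 mm ≈ 300 mm.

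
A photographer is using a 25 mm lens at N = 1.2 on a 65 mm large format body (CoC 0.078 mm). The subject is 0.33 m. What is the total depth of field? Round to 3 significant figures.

Hyperfocal distance H = f²/(N·c) + f = 25²/(1.2 × 0.078) + 25 = 625/0.0936 + 25 ≈ 6702.4 mm ≈ 6.702 m.
Near limit Dn = s·(H − f)/(H + s − 2f) = 330 × (6702.4 − 25) / (6702.4 + 330 − 2 × 25) = 330 × 6677.4 / 6982.4 ≈ 315.585 mm.
Far limit Df = s·(H − f)/(H − s) = 330 × (6702.4 − 25) / (6702.4 − 330) = 330 × 6677.4 / 6372.4 ≈ 345.795 mm.
Depth of field = Df − Dn = 345.795 − 315.585 ≈ 30.210 mm.

30.2 mm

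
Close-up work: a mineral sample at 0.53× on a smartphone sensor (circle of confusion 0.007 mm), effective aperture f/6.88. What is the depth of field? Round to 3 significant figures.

0.343 mm

At magnification m, DoF ≈ 2·N_eff·c/m² = 2 × 6.88 × 0.007 / 0.53² = 0.09632 / 0.2809 ≈ 0.343 mm.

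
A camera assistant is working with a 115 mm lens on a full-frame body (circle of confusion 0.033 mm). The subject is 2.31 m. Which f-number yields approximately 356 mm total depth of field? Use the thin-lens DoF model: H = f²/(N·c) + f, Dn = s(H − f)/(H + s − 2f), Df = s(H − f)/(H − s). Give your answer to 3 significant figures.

f/14

Write h = H − f = f²/(N·c). The thin-lens limits are Dn = s·h/(h + (s−f)) and Df = s·h/(h − (s−f)), so DoF = Df − Dn = 2·s·(s−f)·h / (h² − (s−f)²).
That is a quadratic in h: DoF·h² − 2·s·(s−f)·h − DoF·(s−f)² = 0 ⇒ h = (s−f)·(s + √(s² + DoF²)) / DoF = 2195 × (2310 + √(2310² + 356²)) / 356 = 2195 × (2310 + 2337.27) / 356 ≈ 28654 mm.
Then N = f²/(c·h) = 115² / (0.033 × 28654) = 13225 / 945.58 ≈ 14.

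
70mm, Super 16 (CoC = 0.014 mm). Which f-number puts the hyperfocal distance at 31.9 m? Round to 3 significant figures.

Rearrange H = f²/(N·c) + f for N: N = f² / ((H − f)·c).
N = 70² / ((31900 − 70) × 0.014) = 4900 / 445.6 ≈ 11.

f/11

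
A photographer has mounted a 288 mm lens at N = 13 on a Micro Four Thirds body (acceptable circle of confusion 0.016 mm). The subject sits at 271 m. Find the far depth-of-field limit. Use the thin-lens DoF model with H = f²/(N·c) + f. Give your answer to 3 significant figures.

844 m

Hyperfocal distance H = f²/(N·c) + f = 288²/(13 × 0.016) + 288 = 82944/0.208 + 288 ≈ 399057.2 mm ≈ 399.1 m.
Far limit Df = s·(H − f)/(H − s) = 271000 × (399057.2 − 288) / (399057.2 − 271000) = 271000 × 398769.2 / 128057.2 ≈ 843892 mm ≈ 844 m.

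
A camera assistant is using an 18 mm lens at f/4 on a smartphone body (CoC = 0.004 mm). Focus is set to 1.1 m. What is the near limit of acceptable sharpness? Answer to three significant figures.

1.04 m

Hyperfocal distance H = f²/(N·c) + f = 18²/(4 × 0.004) + 18 = 324/0.016 + 18 ≈ 20268.0 mm ≈ 20.27 m.
Near limit Dn = s·(H − f)/(H + s − 2f) = 1100 × (20268.0 − 18) / (20268.0 + 1100 − 2 × 18) = 1100 × 20250.0 / 21332.0 ≈ 1044.2 mm ≈ 1.04 m.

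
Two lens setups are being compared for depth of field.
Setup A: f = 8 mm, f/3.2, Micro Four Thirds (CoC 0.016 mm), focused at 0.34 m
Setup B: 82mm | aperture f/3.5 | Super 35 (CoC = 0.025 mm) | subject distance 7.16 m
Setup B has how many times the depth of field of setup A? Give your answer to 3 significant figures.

Setup A: H = 8²/(3.2×0.016) + 8 ≈ 1258.0 mm; DoF = Df − Dn = 462.96 − 268.65 ≈ 194.31 mm.
Setup B: H = 82²/(3.5×0.025) + 82 ≈ 76927.7 mm; DoF = Df − Dn = 7886.4 − 6556.1 ≈ 1330.3 mm.
Ratio = 1330.3 / 194.31 ≈ 6.85.

6.85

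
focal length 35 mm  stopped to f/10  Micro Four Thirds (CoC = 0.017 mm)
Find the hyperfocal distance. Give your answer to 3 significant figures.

7.24 m

Hyperfocal distance H = f²/(N·c) + f = 35²/(10 × 0.017) + 35 = 1225/0.17 + 35 ≈ 7240.9 mm ≈ 7.24 m.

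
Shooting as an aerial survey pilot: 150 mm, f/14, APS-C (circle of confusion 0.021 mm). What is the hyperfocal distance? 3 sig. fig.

Hyperfocal distance H = f²/(N·c) + f = 150²/(14 × 0.021) + 150 = 22500/0.294 + 150 ≈ 76680.6 mm ≈ 76.7 m.

76.7 m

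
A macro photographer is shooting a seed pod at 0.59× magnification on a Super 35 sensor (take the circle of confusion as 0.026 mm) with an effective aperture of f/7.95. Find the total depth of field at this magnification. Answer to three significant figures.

At magnification m, DoF ≈ 2·N_eff·c/m² = 2 × 7.95 × 0.026 / 0.59² = 0.4134 / 0.3481 ≈ 1.19 mm.

1.19 mm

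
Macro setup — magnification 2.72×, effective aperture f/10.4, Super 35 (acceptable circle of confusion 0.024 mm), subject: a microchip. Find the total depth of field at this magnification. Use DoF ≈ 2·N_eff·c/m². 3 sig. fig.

At magnification m, DoF ≈ 2·N_eff·c/m² = 2 × 10.4 × 0.024 / 2.72² = 0.4992 / 7.398 ≈ 0.0675 mm.

0.0675 mm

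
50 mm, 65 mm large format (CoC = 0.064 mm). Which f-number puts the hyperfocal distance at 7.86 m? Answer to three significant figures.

Rearrange H = f²/(N·c) + f for N: N = f² / ((H − f)·c).
N = 50² / ((7860 − 50) × 0.064) = 2500 / 499.8 ≈ 5.

f/5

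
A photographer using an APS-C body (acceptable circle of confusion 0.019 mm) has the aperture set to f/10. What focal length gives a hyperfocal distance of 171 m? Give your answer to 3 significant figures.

From H = f²/(N·c) + f, with f ≪ H: f ≈ √(H·N·c) = √(171000 × 10 × 0.019) = √32490 ≈ 180.2 mm.
The +f correction barely moves this — solving exactly, f² + N·c·f − N·c·H = 0 ⇒ f = (−N·c + √((N·c)² + 4·N·c·H))/2 = (−0.19 + √129960)/2 ≈ 180.15 mm, so f ≈ 180 mm.

180 mm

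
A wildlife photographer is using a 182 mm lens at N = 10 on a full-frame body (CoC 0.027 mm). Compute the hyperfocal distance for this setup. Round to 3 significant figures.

Hyperfocal distance H = f²/(N·c) + f = 182²/(10 × 0.027) + 182 = 33124/0.27 + 182 ≈ 122863.5 mm ≈ 123 m.

123 m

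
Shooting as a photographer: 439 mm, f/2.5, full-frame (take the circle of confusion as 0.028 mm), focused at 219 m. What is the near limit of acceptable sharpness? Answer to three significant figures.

203 m

Hyperfocal distance H = f²/(N·c) + f = 439²/(2.5 × 0.028) + 439 = 192721/0.07 + 439 ≈ 2753596.1 mm ≈ 2754 m.
Near limit Dn = s·(H − f)/(H + s − 2f) = 219000 × (2753596.1 − 439) / (2753596.1 + 219000 − 2 × 439) = 219000 × 2753157.1 / 2971718.1 ≈ 202893 mm ≈ 203 m.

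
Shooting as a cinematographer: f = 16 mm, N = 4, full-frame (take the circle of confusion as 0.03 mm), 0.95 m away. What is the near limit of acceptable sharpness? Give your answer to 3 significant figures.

0.661 m

Hyperfocal distance H = f²/(N·c) + f = 16²/(4 × 0.03) + 16 = 256/0.12 + 16 ≈ 2149.3 mm ≈ 2.149 m.
Near limit Dn = s·(H − f)/(H + s − 2f) = 950 × (2149.3 − 16) / (2149.3 + 950 − 2 × 16) = 950 × 2133.3 / 3067.3 ≈ 660.73 mm ≈ 0.661 m.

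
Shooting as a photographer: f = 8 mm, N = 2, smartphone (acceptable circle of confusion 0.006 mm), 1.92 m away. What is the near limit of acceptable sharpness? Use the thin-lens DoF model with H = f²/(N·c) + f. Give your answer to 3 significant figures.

1.41 m

Hyperfocal distance H = f²/(N·c) + f = 8²/(2 × 0.006) + 8 = 64/0.012 + 8 ≈ 5341.3 mm ≈ 5.341 m.
Near limit Dn = s·(H − f)/(H + s − 2f) = 1920 × (5341.3 − 8) / (5341.3 + 1920 − 2 × 8) = 1920 × 5333.3 / 7245.3 ≈ 1413.3 mm ≈ 1.41 m.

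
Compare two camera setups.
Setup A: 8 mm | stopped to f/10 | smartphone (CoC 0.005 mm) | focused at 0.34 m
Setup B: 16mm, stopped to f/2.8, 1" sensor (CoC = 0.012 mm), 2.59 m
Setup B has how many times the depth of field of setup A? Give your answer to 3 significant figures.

Setup A: H = 8²/(10×0.005) + 8 ≈ 1288.0 mm; DoF = Df − Dn = 459.07 − 269.98 ≈ 189.09 mm.
Setup B: H = 16²/(2.8×0.012) + 16 ≈ 7635.0 mm; DoF = Df − Dn = 3911.4 − 1936.0 ≈ 1975.4 mm.
Ratio = 1975.4 / 189.09 ≈ 10.4.

10.4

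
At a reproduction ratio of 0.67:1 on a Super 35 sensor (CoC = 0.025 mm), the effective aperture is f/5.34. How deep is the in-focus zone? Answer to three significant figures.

0.595 mm

At magnification m, DoF ≈ 2·N_eff·c/m² = 2 × 5.34 × 0.025 / 0.67² = 0.267 / 0.4489 ≈ 0.595 mm.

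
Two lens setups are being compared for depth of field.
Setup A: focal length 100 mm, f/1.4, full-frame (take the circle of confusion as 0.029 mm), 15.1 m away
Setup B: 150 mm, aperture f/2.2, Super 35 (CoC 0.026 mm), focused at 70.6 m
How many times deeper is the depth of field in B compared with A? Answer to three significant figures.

14.2

Setup A: H = 100²/(1.4×0.029) + 100 ≈ 246405.4 mm; DoF = Df − Dn = 16079.2 − 14233.2 ≈ 1846.0 mm.
Setup B: H = 150²/(2.2×0.026) + 150 ≈ 393506.6 mm; DoF = Df − Dn = 86003 − 59876 ≈ 26127 mm.
Ratio = 26127 / 1846.0 ≈ 14.2.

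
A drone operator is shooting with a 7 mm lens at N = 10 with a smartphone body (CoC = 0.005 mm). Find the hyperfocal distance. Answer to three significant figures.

0.987 m

Hyperfocal distance H = f²/(N·c) + f = 7²/(10 × 0.005) + 7 = 49/0.05 + 7 ≈ 987.0 mm ≈ 0.987 m.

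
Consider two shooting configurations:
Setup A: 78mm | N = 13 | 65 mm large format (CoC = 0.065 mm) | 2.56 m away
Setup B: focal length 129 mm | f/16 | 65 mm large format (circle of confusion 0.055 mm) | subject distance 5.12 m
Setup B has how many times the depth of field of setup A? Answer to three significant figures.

Setup A: H = 78²/(13×0.065) + 78 ≈ 7278.0 mm; DoF = Df − Dn = 3906.7 − 1903.7 ≈ 2003.0 mm.
Setup B: H = 129²/(16×0.055) + 129 ≈ 19039.2 mm; DoF = Df − Dn = 6955.9 − 4050.9 ≈ 2905.0 mm.
Ratio = 2905.0 / 2003.0 ≈ 1.45.

1.45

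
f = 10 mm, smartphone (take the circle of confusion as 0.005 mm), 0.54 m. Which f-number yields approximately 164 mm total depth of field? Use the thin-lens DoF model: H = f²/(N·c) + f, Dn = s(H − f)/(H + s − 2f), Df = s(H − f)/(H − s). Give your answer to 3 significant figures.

Write h = H − f = f²/(N·c). The thin-lens limits are Dn = s·h/(h + (s−f)) and Df = s·h/(h − (s−f)), so DoF = Df − Dn = 2·s·(s−f)·h / (h² − (s−f)²).
That is a quadratic in h: DoF·h² − 2·s·(s−f)·h − DoF·(s−f)² = 0 ⇒ h = (s−f)·(s + √(s² + DoF²)) / DoF = 530 × (540 + √(540² + 164²)) / 164 = 530 × (540 + 564.354) / 164 ≈ 3569.0 mm.
Then N = f²/(c·h) = 10² / (0.005 × 3569.0) = 100 / 17.845 ≈ 5.60.

f/5.60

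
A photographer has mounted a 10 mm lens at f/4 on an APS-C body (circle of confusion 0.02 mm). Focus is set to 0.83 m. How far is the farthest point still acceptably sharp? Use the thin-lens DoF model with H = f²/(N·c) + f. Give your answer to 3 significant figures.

2.41 m

Hyperfocal distance H = f²/(N·c) + f = 10²/(4 × 0.02) + 10 = 100/0.08 + 10 ≈ 1260.0 mm ≈ 1.260 m.
Far limit Df = s·(H − f)/(H − s) = 830 × (1260.0 − 10) / (1260.0 − 830) = 830 × 1250.0 / 430.0 ≈ 2412.8 mm ≈ 2.41 m.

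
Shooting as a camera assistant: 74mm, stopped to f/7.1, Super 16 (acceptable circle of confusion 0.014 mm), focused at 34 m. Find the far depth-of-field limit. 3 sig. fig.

Hyperfocal distance H = f²/(N·c) + f = 74²/(7.1 × 0.014) + 74 = 5476/0.0994 + 74 ≈ 55164.5 mm ≈ 55.16 m.
Far limit Df = s·(H − f)/(H − s) = 34000 × (55164.5 − 74) / (55164.5 − 34000) = 34000 × 55090.5 / 21164.5 ≈ 88501 mm ≈ 88.5 m.

88.5 m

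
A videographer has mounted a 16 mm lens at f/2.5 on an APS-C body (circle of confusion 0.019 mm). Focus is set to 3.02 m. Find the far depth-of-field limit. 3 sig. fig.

Hyperfocal distance H = f²/(N·c) + f = 16²/(2.5 × 0.019) + 16 = 256/0.0475 + 16 ≈ 5405.5 mm ≈ 5.405 m.
Far limit Df = s·(H − f)/(H − s) = 3020 × (5405.5 − 16) / (5405.5 − 3020) = 3020 × 5389.5 / 2385.5 ≈ 6823.1 mm ≈ 6.82 m.

6.82 m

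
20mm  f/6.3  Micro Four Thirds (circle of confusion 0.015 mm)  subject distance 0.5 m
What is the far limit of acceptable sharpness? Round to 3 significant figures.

0.564 m

Hyperfocal distance H = f²/(N·c) + f = 20²/(6.3 × 0.015) + 20 = 400/0.0945 + 20 ≈ 4252.8 mm ≈ 4.253 m.
Far limit Df = s·(H − f)/(H − s) = 500 × (4252.8 − 20) / (4252.8 − 500) = 500 × 4232.8 / 3752.8 ≈ 563.95 mm ≈ 0.564 m.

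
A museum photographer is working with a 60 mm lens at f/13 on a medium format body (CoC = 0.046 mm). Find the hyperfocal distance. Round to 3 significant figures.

6.08 m

Hyperfocal distance H = f²/(N·c) + f = 60²/(13 × 0.046) + 60 = 3600/0.598 + 60 ≈ 6080.1 mm ≈ 6.08 m.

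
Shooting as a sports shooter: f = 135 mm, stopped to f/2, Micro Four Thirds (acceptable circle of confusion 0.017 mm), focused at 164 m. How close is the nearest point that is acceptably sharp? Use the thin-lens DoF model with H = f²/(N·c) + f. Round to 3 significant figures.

126 m

Hyperfocal distance H = f²/(N·c) + f = 135²/(2 × 0.017) + 135 = 18225/0.034 + 135 ≈ 536164.4 mm ≈ 536.2 m.
Near limit Dn = s·(H − f)/(H + s − 2f) = 164000 × (536164.4 − 135) / (536164.4 + 164000 − 2 × 135) = 164000 × 536029.4 / 699894.4 ≈ 125603 mm ≈ 126 m.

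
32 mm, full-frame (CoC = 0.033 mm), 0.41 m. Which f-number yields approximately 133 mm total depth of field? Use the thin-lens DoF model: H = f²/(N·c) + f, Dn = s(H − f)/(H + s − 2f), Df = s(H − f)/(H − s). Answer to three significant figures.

Write h = H − f = f²/(N·c). The thin-lens limits are Dn = s·h/(h + (s−f)) and Df = s·h/(h − (s−f)), so DoF = Df − Dn = 2·s·(s−f)·h / (h² − (s−f)²).
That is a quadratic in h: DoF·h² − 2·s·(s−f)·h − DoF·(s−f)² = 0 ⇒ h = (s−f)·(s + √(s² + DoF²)) / DoF = 378 × (410 + √(410² + 133²)) / 133 = 378 × (410 + 431.032) / 133 ≈ 2390.3 mm.
Then N = f²/(c·h) = 32² / (0.033 × 2390.3) = 1024 / 78.880 ≈ 13.

f/13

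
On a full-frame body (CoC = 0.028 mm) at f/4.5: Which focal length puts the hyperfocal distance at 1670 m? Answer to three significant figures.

From H = f²/(N·c) + f, with f ≪ H: f ≈ √(H·N·c) = √(1670000 × 4.5 × 0.028) = √210420 ≈ 458.7 mm.
The +f correction barely moves this — solving exactly, f² + N·c·f − N·c·H = 0 ⇒ f = (−N·c + √((N·c)² + 4·N·c·H))/2 = (−0.126 + √841680)/2 ≈ 458.65 mm, so f ≈ 459 mm.

459 mm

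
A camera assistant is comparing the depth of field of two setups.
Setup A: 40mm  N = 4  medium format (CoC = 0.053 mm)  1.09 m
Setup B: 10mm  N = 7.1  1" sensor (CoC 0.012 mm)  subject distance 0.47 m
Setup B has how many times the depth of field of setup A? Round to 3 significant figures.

Setup A: H = 40²/(4×0.053) + 40 ≈ 7587.2 mm; DoF = Df − Dn = 1266.15 − 956.87 ≈ 309.28 mm.
Setup B: H = 10²/(7.1×0.012) + 10 ≈ 1183.7 mm; DoF = Df − Dn = 772.92 − 337.66 ≈ 435.26 mm.
Ratio = 435.26 / 309.28 ≈ 1.41.

1.41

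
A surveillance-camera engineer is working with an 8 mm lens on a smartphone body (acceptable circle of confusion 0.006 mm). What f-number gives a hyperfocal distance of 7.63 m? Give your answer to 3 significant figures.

f/1.40

Rearrange H = f²/(N·c) + f for N: N = f² / ((H − f)·c).
N = 8² / ((7630 − 8) × 0.006) = 64 / 45.73 ≈ 1.40.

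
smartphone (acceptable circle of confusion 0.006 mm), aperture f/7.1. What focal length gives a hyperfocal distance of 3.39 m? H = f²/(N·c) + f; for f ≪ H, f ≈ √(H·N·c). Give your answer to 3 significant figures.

From H = f²/(N·c) + f, with f ≪ H: f ≈ √(H·N·c) = √(3390 × 7.1 × 0.006) = √144.41 ≈ 12.02 mm.
The +f correction barely moves this — solving exactly, f² + N·c·f − N·c·H = 0 ⇒ f = (−N·c + √((N·c)² + 4·N·c·H))/2 = (−0.0426 + √577.66)/2 ≈ 11.996 mm, so f ≈ 12.0 mm.

12.0 mm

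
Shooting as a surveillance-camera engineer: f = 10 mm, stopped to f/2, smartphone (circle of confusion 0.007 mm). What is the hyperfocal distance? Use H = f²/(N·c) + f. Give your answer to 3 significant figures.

7.15 m

Hyperfocal distance H = f²/(N·c) + f = 10²/(2 × 0.007) + 10 = 100/0.014 + 10 ≈ 7152.9 mm ≈ 7.15 m.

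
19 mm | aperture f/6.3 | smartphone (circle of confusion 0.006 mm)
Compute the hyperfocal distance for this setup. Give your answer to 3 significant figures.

Hyperfocal distance H = f²/(N·c) + f = 19²/(6.3 × 0.006) + 19 = 361/0.0378 + 19 ≈ 9569.3 mm ≈ 9.57 m.

9.57 m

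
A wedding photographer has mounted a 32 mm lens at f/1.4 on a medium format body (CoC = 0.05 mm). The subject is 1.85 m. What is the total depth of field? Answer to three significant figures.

Hyperfocal distance H = f²/(N·c) + f = 32²/(1.4 × 0.05) + 32 = 1024/0.07 + 32 ≈ 14660.6 mm ≈ 14.66 m.
Near limit Dn = s·(H − f)/(H + s − 2f) = 1850 × (14660.6 − 32) / (14660.6 + 1850 − 2 × 32) = 1850 × 14628.6 / 16446.6 ≈ 1645.50 mm.
Far limit Df = s·(H − f)/(H − s) = 1850 × (14660.6 − 32) / (14660.6 − 1850) = 1850 × 14628.6 / 12810.6 ≈ 2112.54 mm.
Depth of field = Df − Dn = 2112.54 − 1645.50 ≈ 467.04 mm.

467 mm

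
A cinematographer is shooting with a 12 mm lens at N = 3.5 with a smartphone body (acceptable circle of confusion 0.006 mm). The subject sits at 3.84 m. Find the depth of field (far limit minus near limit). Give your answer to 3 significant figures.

Hyperfocal distance H = f²/(N·c) + f = 12²/(3.5 × 0.006) + 12 = 144/0.021 + 12 ≈ 6869.1 mm ≈ 6.869 m.
Near limit Dn = s·(H − f)/(H + s − 2f) = 3840 × (6869.1 − 12) / (6869.1 + 3840 − 2 × 12) = 3840 × 6857.1 / 10685.1 ≈ 2464.3 mm.
Far limit Df = s·(H − f)/(H − s) = 3840 × (6869.1 − 12) / (6869.1 − 3840) = 3840 × 6857.1 / 3029.1 ≈ 8692.7 mm.
Depth of field = Df − Dn = 8692.7 − 2464.3 ≈ 6228.4 mm ≈ 6.23 m.

6.23 m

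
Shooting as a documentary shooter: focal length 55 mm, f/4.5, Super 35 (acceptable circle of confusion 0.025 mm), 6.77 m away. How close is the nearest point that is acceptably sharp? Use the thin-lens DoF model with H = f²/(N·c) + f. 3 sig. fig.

Hyperfocal distance H = f²/(N·c) + f = 55²/(4.5 × 0.025) + 55 = 3025/0.1125 + 55 ≈ 26943.9 mm ≈ 26.94 m.
Near limit Dn = s·(H − f)/(H + s − 2f) = 6770 × (26943.9 − 55) / (26943.9 + 6770 − 2 × 55) = 6770 × 26888.9 / 33603.9 ≈ 5417.2 mm ≈ 5.42 m.

5.42 m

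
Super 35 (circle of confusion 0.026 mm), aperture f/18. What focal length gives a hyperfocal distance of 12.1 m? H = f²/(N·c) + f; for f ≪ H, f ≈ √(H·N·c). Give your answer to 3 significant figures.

75.0 mm

From H = f²/(N·c) + f, with f ≪ H: f ≈ √(H·N·c) = √(12100 × 18 × 0.026) = √5662.8 ≈ 75.25 mm.
Exact: f² + N·c·f − N·c·H = 0 ⇒ f = (−N·c + √((N·c)² + 4·N·c·H))/2 = (−0.468 + √22651)/2 ≈ 75.018 mm ≈ 75.0 mm.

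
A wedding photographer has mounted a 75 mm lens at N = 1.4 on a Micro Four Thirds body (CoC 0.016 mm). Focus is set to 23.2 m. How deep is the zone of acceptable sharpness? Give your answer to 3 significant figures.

Hyperfocal distance H = f²/(N·c) + f = 75²/(1.4 × 0.016) + 75 = 5625/0.0224 + 75 ≈ 251191.1 mm ≈ 251.2 m.
Near limit Dn = s·(H − f)/(H + s − 2f) = 23200 × (251191.1 − 75) / (251191.1 + 23200 − 2 × 75) = 23200 × 251116.1 / 274241.1 ≈ 21243.7 mm.
Far limit Df = s·(H − f)/(H − s) = 23200 × (251191.1 − 75) / (251191.1 − 23200) = 23200 × 251116.1 / 227991.1 ≈ 25553.2 mm.
Depth of field = Df − Dn = 25553.2 − 21243.7 ≈ 4309.5 mm ≈ 4.31 m.

4.31 m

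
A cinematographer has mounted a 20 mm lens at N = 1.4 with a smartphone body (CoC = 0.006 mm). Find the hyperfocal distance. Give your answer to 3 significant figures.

Hyperfocal distance H = f²/(N·c) + f = 20²/(1.4 × 0.006) + 20 = 400/0.0084 + 20 ≈ 47639.0 mm ≈ 47.6 m.

47.6 m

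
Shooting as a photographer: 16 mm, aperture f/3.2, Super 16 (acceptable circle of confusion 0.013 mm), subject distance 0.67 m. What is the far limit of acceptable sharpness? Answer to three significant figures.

0.750 m

Hyperfocal distance H = f²/(N·c) + f = 16²/(3.2 × 0.013) + 16 = 256/0.0416 + 16 ≈ 6169.8 mm ≈ 6.170 m.
Far limit Df = s·(H − f)/(H − s) = 670 × (6169.8 − 16) / (6169.8 − 670) = 670 × 6153.8 / 5499.8 ≈ 749.67 mm ≈ 0.750 m.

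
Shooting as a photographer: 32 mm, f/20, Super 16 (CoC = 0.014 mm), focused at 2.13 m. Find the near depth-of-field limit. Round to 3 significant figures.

1.35 m

Hyperfocal distance H = f²/(N·c) + f = 32²/(20 × 0.014) + 32 = 1024/0.28 + 32 ≈ 3689.1 mm ≈ 3.689 m.
Near limit Dn = s·(H − f)/(H + s − 2f) = 2130 × (3689.1 − 32) / (3689.1 + 2130 − 2 × 32) = 2130 × 3657.1 / 5755.1 ≈ 1353.5 mm ≈ 1.35 m.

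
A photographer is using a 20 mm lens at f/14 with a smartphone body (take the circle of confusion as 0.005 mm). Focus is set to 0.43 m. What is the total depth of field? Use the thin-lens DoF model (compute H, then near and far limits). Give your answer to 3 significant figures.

Hyperfocal distance H = f²/(N·c) + f = 20²/(14 × 0.005) + 20 = 400/0.07 + 20 ≈ 5734.3 mm ≈ 5.734 m.
Near limit Dn = s·(H − f)/(H + s − 2f) = 430 × (5734.3 − 20) / (5734.3 + 430 − 2 × 20) = 430 × 5714.3 / 6124.3 ≈ 401.213 mm.
Far limit Df = s·(H − f)/(H − s) = 430 × (5734.3 − 20) / (5734.3 − 430) = 430 × 5714.3 / 5304.3 ≈ 463.237 mm.
Depth of field = Df − Dn = 463.237 − 401.213 ≈ 62.024 mm.

62.0 mm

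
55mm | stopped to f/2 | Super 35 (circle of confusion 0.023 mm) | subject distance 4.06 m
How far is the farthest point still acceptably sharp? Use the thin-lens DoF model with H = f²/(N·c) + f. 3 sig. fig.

4.32 m

Hyperfocal distance H = f²/(N·c) + f = 55²/(2 × 0.023) + 55 = 3025/0.046 + 55 ≈ 65815.9 mm ≈ 65.82 m.
Far limit Df = s·(H − f)/(H − s) = 4060 × (65815.9 − 55) / (65815.9 − 4060) = 4060 × 65760.9 / 61755.9 ≈ 4323.3 mm ≈ 4.32 m.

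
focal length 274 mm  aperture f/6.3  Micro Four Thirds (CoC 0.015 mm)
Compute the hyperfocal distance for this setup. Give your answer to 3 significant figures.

Hyperfocal distance H = f²/(N·c) + f = 274²/(6.3 × 0.015) + 274 = 75076/0.0945 + 274 ≈ 794729.0 mm ≈ 795 m.

795 m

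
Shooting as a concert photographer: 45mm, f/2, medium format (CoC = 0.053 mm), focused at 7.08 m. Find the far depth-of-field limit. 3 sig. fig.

11.2 m

Hyperfocal distance H = f²/(N·c) + f = 45²/(2 × 0.053) + 45 = 2025/0.106 + 45 ≈ 19148.8 mm ≈ 19.15 m.
Far limit Df = s·(H − f)/(H − s) = 7080 × (19148.8 − 45) / (19148.8 − 7080) = 7080 × 19103.8 / 12068.8 ≈ 11207 mm ≈ 11.2 m.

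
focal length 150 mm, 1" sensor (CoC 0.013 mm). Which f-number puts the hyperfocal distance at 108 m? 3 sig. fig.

f/16

Rearrange H = f²/(N·c) + f for N: N = f² / ((H − f)·c).
N = 150² / ((108000 − 150) × 0.013) = 22500 / 1402 ≈ 16.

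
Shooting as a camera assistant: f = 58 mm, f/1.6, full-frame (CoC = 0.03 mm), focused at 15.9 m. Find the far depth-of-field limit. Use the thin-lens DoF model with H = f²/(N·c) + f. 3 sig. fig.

20.5 m

Hyperfocal distance H = f²/(N·c) + f = 58²/(1.6 × 0.03) + 58 = 3364/0.048 + 58 ≈ 70141.3 mm ≈ 70.14 m.
Far limit Df = s·(H − f)/(H − s) = 15900 × (70141.3 − 58) / (70141.3 − 15900) = 15900 × 70083.3 / 54241.3 ≈ 20544 mm ≈ 20.5 m.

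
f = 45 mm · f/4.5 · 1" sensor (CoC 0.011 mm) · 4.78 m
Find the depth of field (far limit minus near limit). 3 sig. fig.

Hyperfocal distance H = f²/(N·c) + f = 45²/(4.5 × 0.011) + 45 = 2025/0.0495 + 45 ≈ 40954.1 mm ≈ 40.95 m.
Near limit Dn = s·(H − f)/(H + s − 2f) = 4780 × (40954.1 − 45) / (40954.1 + 4780 − 2 × 45) = 4780 × 40909.1 / 45644.1 ≈ 4284.1 mm.
Far limit Df = s·(H − f)/(H − s) = 4780 × (40954.1 − 45) / (40954.1 − 4780) = 4780 × 40909.1 / 36174.1 ≈ 5405.7 mm.
Depth of field = Df − Dn = 5405.7 − 4284.1 ≈ 1121.6 mm ≈ 1.12 m.

1.12 m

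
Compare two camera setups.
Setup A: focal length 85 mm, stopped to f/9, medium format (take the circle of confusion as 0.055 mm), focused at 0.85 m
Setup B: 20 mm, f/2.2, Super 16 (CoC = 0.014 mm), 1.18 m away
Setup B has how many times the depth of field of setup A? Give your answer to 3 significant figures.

2.38

Setup A: H = 85²/(9×0.055) + 85 ≈ 14681.0 mm; DoF = Df − Dn = 897.014 − 807.669 ≈ 89.345 mm.
Setup B: H = 20²/(2.2×0.014) + 20 ≈ 13007.0 mm; DoF = Df − Dn = 1295.74 − 1083.24 ≈ 212.50 mm.
Ratio = 212.50 / 89.345 ≈ 2.38.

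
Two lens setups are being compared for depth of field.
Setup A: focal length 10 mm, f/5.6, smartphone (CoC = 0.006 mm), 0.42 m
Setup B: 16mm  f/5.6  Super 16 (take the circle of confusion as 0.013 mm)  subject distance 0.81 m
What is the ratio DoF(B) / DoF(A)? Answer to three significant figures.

Setup A: H = 10²/(5.6×0.006) + 10 ≈ 2986.2 mm; DoF = Df − Dn = 487.10 − 369.15 ≈ 117.95 mm.
Setup B: H = 16²/(5.6×0.013) + 16 ≈ 3532.5 mm; DoF = Df − Dn = 1046.23 − 660.80 ≈ 385.43 mm.
Ratio = 385.43 / 117.95 ≈ 3.27.

3.27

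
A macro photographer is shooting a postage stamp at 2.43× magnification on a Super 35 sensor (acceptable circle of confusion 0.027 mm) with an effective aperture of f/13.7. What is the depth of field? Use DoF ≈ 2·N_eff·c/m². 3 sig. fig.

At magnification m, DoF ≈ 2·N_eff·c/m² = 2 × 13.7 × 0.027 / 2.43² = 0.7398 / 5.905 ≈ 0.125 mm.

0.125 mm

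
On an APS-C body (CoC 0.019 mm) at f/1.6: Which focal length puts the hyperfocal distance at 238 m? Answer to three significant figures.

From H = f²/(N·c) + f, with f ≪ H: f ≈ √(H·N·c) = √(238000 × 1.6 × 0.019) = √7235.2 ≈ 85.06 mm.
Exact: f² + N·c·f − N·c·H = 0 ⇒ f = (−N·c + √((N·c)² + 4·N·c·H))/2 = (−0.0304 + √28941)/2 ≈ 85.045 mm ≈ 85.0 mm.

85.0 mm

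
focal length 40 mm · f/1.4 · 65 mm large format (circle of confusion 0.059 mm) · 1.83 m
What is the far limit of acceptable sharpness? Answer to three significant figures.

Hyperfocal distance H = f²/(N·c) + f = 40²/(1.4 × 0.059) + 40 = 1600/0.0826 + 40 ≈ 19410.5 mm ≈ 19.41 m.
Far limit Df = s·(H − f)/(H − s) = 1830 × (19410.5 − 40) / (19410.5 − 1830) = 1830 × 19370.5 / 17580.5 ≈ 2016.3 mm ≈ 2.02 m.

2.02 m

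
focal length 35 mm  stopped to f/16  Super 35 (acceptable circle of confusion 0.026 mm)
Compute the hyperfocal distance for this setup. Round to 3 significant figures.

2.98 m

Hyperfocal distance H = f²/(N·c) + f = 35²/(16 × 0.026) + 35 = 1225/0.416 + 35 ≈ 2979.7 mm ≈ 2.98 m.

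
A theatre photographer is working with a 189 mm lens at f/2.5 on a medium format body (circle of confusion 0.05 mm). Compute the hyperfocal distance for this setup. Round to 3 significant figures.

286 m

Hyperfocal distance H = f²/(N·c) + f = 189²/(2.5 × 0.05) + 189 = 35721/0.125 + 189 ≈ 285957.0 mm ≈ 286 m.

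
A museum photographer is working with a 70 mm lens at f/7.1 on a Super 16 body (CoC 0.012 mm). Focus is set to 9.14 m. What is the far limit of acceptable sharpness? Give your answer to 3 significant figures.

Hyperfocal distance H = f²/(N·c) + f = 70²/(7.1 × 0.012) + 70 = 4900/0.0852 + 70 ≈ 57581.7 mm ≈ 57.58 m.
Far limit Df = s·(H − f)/(H − s) = 9140 × (57581.7 − 70) / (57581.7 − 9140) = 9140 × 57511.7 / 48441.7 ≈ 10851 mm ≈ 10.9 m.

10.9 m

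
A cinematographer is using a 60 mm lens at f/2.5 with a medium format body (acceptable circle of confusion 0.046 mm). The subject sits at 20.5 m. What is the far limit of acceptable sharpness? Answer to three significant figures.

Hyperfocal distance H = f²/(N·c) + f = 60²/(2.5 × 0.046) + 60 = 3600/0.115 + 60 ≈ 31364.3 mm ≈ 31.36 m.
Far limit Df = s·(H − f)/(H − s) = 20500 × (31364.3 − 60) / (31364.3 − 20500) = 20500 × 31304.3 / 10864.3 ≈ 59068 mm ≈ 59.1 m.

59.1 m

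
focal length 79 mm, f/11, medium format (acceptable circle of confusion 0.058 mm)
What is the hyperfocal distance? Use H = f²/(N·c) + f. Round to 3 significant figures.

9.86 m

Hyperfocal distance H = f²/(N·c) + f = 79²/(11 × 0.058) + 79 = 6241/0.638 + 79 ≈ 9861.1 mm ≈ 9.86 m.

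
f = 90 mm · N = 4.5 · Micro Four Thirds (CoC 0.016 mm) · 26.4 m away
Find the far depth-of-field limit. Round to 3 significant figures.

Hyperfocal distance H = f²/(N·c) + f = 90²/(4.5 × 0.016) + 90 = 8100/0.072 + 90 ≈ 112590.0 mm ≈ 112.6 m.
Far limit Df = s·(H − f)/(H − s) = 26400 × (112590.0 − 90) / (112590.0 − 26400) = 26400 × 112500.0 / 86190.0 ≈ 34459 mm ≈ 34.5 m.

34.5 m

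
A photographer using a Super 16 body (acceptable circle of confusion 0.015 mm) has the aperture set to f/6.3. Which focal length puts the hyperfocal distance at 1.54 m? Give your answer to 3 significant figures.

From H = f²/(N·c) + f, with f ≪ H: f ≈ √(H·N·c) = √(1540 × 6.3 × 0.015) = √145.53 ≈ 12.06 mm.
Exact: f² + N·c·f − N·c·H = 0 ⇒ f = (−N·c + √((N·c)² + 4·N·c·H))/2 = (−0.0945 + √582.13)/2 ≈ 12.016 mm ≈ 12.0 mm.

12.0 mm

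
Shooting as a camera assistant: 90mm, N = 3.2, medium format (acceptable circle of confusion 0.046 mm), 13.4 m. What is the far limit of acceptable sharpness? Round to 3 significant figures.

17.7 m

Hyperfocal distance H = f²/(N·c) + f = 90²/(3.2 × 0.046) + 90 = 8100/0.1472 + 90 ≈ 55117.2 mm ≈ 55.12 m.
Far limit Df = s·(H − f)/(H − s) = 13400 × (55117.2 − 90) / (55117.2 − 13400) = 13400 × 55027.2 / 41717.2 ≈ 17675 mm ≈ 17.7 m.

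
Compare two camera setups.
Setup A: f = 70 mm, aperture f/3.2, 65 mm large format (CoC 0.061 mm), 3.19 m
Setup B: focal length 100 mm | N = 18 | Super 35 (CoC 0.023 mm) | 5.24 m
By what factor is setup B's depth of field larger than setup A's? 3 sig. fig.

2.90

Setup A: H = 70²/(3.2×0.061) + 70 ≈ 25172.5 mm; DoF = Df − Dn = 3642.76 − 2837.34 ≈ 805.42 mm.
Setup B: H = 100²/(18×0.023) + 100 ≈ 24254.6 mm; DoF = Df − Dn = 6656.5 − 4320.6 ≈ 2335.9 mm.
Ratio = 2335.9 / 805.42 ≈ 2.90.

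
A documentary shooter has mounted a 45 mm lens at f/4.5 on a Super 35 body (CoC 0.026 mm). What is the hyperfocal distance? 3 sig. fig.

17.4 m

Hyperfocal distance H = f²/(N·c) + f = 45²/(4.5 × 0.026) + 45 = 2025/0.117 + 45 ≈ 17352.7 mm ≈ 17.4 m.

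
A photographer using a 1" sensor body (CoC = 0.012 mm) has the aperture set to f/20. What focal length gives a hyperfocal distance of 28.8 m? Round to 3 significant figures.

From H = f²/(N·c) + f, with f ≪ H: f ≈ √(H·N·c) = √(28800 × 20 × 0.012) = √6912.0 ≈ 83.14 mm.
Exact: f² + N·c·f − N·c·H = 0 ⇒ f = (−N·c + √((N·c)² + 4·N·c·H))/2 = (−0.24 + √27648)/2 ≈ 83.019 mm ≈ 83.0 mm.

83.0 mm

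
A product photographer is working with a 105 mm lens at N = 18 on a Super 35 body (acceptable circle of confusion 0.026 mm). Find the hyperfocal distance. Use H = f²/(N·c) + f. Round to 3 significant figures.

23.7 m

Hyperfocal distance H = f²/(N·c) + f = 105²/(18 × 0.026) + 105 = 11025/0.468 + 105 ≈ 23662.7 mm ≈ 23.7 m.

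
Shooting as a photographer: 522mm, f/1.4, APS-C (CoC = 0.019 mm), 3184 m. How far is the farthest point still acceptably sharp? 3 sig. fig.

Hyperfocal distance H = f²/(N·c) + f = 522²/(1.4 × 0.019) + 522 = 272484/0.0266 + 522 ≈ 10244281.4 mm ≈ 10244 m.
Far limit Df = s·(H − f)/(H − s) = 3184000 × (10244281.4 − 522) / (10244281.4 − 3184000) = 3184000 × 10243759.4 / 7060281.4 ≈ 4619664 mm ≈ 4620 m.

4620 m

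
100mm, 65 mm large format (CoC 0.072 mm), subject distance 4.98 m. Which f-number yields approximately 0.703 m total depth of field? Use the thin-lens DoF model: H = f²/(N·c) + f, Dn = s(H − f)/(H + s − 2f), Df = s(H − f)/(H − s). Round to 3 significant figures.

f/2.00

Write h = H − f = f²/(N·c). The thin-lens limits are Dn = s·h/(h + (s−f)) and Df = s·h/(h − (s−f)), so DoF = Df − Dn = 2·s·(s−f)·h / (h² − (s−f)²).
That is a quadratic in h: DoF·h² − 2·s·(s−f)·h − DoF·(s−f)² = 0 ⇒ h = (s−f)·(s + √(s² + DoF²)) / DoF = 4880 × (4980 + √(4980² + 703²)) / 703 = 4880 × (4980 + 5029.37) / 703 ≈ 69482 mm.
Then N = f²/(c·h) = 100² / (0.072 × 69482) = 10000 / 5002.7 ≈ 2.00.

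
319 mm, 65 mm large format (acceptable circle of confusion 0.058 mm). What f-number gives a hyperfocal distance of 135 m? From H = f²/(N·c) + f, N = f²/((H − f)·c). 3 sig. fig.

Rearrange H = f²/(N·c) + f for N: N = f² / ((H − f)·c).
N = 319² / ((135000 − 319) × 0.058) = 101761 / 7811 ≈ 13.

f/13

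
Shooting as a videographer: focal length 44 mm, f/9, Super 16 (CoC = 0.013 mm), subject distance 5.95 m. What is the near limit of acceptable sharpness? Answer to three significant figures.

4.38 m

Hyperfocal distance H = f²/(N·c) + f = 44²/(9 × 0.013) + 44 = 1936/0.117 + 44 ≈ 16591.0 mm ≈ 16.59 m.
Near limit Dn = s·(H − f)/(H + s − 2f) = 5950 × (16591.0 − 44) / (16591.0 + 5950 − 2 × 44) = 5950 × 16547.0 / 22453.0 ≈ 4384.9 mm ≈ 4.38 m.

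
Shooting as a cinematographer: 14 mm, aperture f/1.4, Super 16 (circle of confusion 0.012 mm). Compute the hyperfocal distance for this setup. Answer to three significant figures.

11.7 m

Hyperfocal distance H = f²/(N·c) + f = 14²/(1.4 × 0.012) + 14 = 196/0.0168 + 14 ≈ 11680.7 mm ≈ 11.7 m.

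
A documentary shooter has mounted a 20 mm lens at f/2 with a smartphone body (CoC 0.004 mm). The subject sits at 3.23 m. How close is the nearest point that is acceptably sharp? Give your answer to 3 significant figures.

3.04 m

Hyperfocal distance H = f²/(N·c) + f = 20²/(2 × 0.004) + 20 = 400/0.008 + 20 ≈ 50020.0 mm ≈ 50.02 m.
Near limit Dn = s·(H − f)/(H + s − 2f) = 3230 × (50020.0 − 20) / (50020.0 + 3230 − 2 × 20) = 3230 × 50000.0 / 53210.0 ≈ 3035.1 mm ≈ 3.04 m.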